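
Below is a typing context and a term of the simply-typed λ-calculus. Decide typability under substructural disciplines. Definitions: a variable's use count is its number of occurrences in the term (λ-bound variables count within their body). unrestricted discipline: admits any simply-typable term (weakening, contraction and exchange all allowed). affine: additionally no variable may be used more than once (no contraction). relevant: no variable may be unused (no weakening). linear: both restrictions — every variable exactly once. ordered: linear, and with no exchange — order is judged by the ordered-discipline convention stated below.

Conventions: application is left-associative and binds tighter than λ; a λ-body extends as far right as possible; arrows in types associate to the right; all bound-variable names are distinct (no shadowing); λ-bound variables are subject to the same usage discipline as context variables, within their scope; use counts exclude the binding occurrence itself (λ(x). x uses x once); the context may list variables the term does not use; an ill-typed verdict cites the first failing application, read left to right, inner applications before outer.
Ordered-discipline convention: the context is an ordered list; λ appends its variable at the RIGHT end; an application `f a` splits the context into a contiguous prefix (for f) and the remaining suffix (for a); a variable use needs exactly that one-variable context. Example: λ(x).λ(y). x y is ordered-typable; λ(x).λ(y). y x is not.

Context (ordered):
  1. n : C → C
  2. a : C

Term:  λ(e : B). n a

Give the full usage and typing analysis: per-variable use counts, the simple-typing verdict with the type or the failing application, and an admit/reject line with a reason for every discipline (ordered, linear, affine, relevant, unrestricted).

counts: n ×1, a ×1, e (bound) ×0
use order (left to right): n, a
typing: well-typed at B → C
ordered ✗ (e left unused)
linear ✗ (e left unused)
affine ✓ (at most one use each (n, a, e))
relevant ✗ (e left unused)
unrestricted ✓ (type-checks (B → C) and nothing is barred)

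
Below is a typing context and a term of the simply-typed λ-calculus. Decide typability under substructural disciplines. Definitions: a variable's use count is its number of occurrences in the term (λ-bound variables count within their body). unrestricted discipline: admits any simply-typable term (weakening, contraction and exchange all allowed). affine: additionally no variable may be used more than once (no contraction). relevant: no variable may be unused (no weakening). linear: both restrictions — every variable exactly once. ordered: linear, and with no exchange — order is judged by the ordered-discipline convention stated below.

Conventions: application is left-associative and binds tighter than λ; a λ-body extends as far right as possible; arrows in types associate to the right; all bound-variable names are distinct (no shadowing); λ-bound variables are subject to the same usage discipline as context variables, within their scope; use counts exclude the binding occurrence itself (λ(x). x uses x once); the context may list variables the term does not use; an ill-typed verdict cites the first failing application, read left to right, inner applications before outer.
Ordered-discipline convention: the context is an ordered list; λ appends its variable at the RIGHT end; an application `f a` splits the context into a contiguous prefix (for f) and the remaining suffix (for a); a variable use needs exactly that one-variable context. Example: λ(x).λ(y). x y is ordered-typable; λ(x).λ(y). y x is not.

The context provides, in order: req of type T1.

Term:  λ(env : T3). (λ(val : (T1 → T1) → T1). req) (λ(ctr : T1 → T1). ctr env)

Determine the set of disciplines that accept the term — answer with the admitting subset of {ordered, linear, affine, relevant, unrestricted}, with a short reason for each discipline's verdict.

admitted in: none
use counts: req=1; env (λ-bound)=1; val (λ-bound)=0; ctr (λ-bound)=1
left-to-right use order: req, ctr, env
typing: ill-typed: an application expects T1 but receives T3
ordered ✗ (fails simple typing)
linear ✗ (a type mismatch blocks all five)
affine ✗ (the type mismatch rejects it)
relevant ✗ (not simply typable)
unrestricted ✗ (fails simple typing)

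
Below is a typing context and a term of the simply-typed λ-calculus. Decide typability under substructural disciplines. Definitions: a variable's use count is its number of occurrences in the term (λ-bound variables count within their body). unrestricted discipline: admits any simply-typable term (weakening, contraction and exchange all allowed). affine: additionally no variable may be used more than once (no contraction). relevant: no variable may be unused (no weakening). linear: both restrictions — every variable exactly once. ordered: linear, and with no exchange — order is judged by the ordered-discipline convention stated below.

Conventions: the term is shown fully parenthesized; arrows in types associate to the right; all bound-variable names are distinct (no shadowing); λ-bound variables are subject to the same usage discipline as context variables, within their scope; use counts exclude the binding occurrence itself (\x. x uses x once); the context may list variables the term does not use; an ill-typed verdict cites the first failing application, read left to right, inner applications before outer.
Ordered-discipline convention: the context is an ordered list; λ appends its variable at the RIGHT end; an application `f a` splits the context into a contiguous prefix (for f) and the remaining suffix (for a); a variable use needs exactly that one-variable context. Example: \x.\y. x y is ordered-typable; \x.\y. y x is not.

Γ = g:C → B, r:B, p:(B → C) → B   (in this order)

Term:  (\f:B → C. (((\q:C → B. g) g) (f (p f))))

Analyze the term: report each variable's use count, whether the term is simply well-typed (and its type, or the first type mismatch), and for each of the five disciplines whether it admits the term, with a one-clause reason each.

variable uses: g: 2; r: 0; p: 1; f [bound]: 2; q [bound]: 0
order of uses: g, g, f, p, f
typing: well-typed — term : (B → C) → B
ordered ✗ (g ×2, f ×2 used more than once (contraction); r, q left unused)
linear ✗ (g ×2, f ×2 used more than once (contraction); r, q left unused)
affine ✗ (g ×2, f ×2 used more than once (contraction))
relevant ✗ (r, q left unused)
unrestricted ✓ (well-typed at (B → C) → B; no restrictions here)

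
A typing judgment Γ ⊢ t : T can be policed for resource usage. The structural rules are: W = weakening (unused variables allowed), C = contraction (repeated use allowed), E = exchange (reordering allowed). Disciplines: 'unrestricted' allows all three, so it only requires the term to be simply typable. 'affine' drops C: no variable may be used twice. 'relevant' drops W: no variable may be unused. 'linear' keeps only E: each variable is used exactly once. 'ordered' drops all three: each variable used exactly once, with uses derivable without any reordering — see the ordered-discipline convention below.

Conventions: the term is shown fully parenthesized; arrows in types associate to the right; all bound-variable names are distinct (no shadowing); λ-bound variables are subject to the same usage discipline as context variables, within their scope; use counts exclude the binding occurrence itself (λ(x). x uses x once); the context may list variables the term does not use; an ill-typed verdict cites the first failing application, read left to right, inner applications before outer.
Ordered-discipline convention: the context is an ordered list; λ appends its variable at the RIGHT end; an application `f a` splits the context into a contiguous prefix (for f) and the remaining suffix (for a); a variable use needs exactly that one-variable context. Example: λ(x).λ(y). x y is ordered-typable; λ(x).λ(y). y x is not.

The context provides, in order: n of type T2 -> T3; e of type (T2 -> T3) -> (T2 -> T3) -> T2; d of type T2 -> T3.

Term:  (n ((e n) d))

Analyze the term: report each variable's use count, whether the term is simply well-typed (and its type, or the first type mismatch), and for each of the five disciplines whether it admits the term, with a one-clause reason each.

variable uses: n: 2×, e: 1×, d: 1×
use order (left to right): n, e, n, d
typing: ✓ — T3
ordered: ✗, repeated use of n ×2
linear: ✗, repeated use of n ×2
affine: ✗, repeated use of n ×2
relevant: ✓, n, e, d: all used, weakening unneeded
unrestricted: ✓, well-typed at T3; no restrictions here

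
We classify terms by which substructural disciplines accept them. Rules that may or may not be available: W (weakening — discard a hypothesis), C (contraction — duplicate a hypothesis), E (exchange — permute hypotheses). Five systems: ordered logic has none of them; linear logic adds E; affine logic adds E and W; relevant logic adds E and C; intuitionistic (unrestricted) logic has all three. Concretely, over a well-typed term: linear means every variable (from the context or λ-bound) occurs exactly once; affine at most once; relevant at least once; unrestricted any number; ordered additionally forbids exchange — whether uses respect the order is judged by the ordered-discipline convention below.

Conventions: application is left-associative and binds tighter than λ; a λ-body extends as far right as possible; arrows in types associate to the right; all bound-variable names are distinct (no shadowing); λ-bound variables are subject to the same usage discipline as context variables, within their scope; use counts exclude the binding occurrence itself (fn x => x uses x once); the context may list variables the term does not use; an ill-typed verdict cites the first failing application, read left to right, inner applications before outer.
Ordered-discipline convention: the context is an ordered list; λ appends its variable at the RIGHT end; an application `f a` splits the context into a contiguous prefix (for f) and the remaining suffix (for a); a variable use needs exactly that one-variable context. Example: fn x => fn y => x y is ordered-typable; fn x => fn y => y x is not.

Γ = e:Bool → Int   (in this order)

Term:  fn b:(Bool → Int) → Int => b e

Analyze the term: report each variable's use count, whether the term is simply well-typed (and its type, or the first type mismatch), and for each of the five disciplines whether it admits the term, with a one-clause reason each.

usage: e=1, b (λ-bound)=1
use order (left to right): b, e
typing: well-typed — term : ((Bool → Int) → Int) → Int
ordered: ✗, needs exchange: uses follow b, e
linear: ✓, single use per variable (e, b)
affine: ✓, at most one use each (e, b)
relevant: ✓, every one of e, b appears
unrestricted: ✓, typability at ((Bool → Int) → Int) → Int is all that's needed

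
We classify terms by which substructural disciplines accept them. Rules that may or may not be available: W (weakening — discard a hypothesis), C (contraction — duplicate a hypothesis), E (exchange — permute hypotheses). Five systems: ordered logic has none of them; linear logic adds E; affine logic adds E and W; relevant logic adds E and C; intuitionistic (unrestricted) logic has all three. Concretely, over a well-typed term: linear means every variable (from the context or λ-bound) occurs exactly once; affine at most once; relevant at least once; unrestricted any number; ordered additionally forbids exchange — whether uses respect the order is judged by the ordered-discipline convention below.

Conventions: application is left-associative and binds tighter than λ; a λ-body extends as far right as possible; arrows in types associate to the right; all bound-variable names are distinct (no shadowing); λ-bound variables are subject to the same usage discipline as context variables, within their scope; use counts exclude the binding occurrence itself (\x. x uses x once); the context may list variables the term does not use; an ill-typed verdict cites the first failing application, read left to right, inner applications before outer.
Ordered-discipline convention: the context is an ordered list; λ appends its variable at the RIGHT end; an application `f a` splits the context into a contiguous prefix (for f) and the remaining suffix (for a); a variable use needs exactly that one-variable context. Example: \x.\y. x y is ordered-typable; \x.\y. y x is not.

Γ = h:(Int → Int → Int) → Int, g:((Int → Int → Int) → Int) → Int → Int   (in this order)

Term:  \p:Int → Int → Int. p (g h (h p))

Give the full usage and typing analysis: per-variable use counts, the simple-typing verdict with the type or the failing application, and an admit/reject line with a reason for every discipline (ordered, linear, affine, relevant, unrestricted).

variable uses: h: 2×; g: 1×; p (λ-bound): 2×
use order (left to right): p, g, h, h, p
typing: ✓ — (Int → Int → Int) → Int → Int
ordered ✗ (uses contraction: h ×2, p ×2)
linear ✗ (uses contraction: h ×2, p ×2)
affine ✗ (uses contraction: h ×2, p ×2)
relevant ✓ (none of h, g, p goes unused)
unrestricted ✓ (simply typable at (Int → Int → Int) → Int → Int; W, C, E all held)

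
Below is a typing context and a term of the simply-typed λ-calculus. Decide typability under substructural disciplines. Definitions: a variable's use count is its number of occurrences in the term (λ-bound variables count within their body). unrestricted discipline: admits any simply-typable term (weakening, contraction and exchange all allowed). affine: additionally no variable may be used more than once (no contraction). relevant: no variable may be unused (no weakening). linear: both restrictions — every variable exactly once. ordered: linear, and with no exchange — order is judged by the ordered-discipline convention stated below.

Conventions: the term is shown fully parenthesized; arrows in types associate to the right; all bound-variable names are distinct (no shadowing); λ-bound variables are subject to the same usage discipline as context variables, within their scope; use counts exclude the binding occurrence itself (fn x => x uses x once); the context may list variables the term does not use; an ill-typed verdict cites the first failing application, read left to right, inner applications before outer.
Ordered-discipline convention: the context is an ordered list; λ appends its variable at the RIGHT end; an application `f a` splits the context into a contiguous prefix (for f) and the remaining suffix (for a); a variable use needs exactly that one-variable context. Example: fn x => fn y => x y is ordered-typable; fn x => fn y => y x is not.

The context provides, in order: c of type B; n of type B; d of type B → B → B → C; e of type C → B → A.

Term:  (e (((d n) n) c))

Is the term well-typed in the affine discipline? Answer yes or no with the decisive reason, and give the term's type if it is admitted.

no — uses contraction: n ×2
counts: c: 1×; n: 2×; d: 1×; e: 1×
use order (left to right): e, d, n, n, c
typing: ✓ — B → A
all disciplines: ordered ✗, linear ✗, affine ✗, relevant ✓, unrestricted ✓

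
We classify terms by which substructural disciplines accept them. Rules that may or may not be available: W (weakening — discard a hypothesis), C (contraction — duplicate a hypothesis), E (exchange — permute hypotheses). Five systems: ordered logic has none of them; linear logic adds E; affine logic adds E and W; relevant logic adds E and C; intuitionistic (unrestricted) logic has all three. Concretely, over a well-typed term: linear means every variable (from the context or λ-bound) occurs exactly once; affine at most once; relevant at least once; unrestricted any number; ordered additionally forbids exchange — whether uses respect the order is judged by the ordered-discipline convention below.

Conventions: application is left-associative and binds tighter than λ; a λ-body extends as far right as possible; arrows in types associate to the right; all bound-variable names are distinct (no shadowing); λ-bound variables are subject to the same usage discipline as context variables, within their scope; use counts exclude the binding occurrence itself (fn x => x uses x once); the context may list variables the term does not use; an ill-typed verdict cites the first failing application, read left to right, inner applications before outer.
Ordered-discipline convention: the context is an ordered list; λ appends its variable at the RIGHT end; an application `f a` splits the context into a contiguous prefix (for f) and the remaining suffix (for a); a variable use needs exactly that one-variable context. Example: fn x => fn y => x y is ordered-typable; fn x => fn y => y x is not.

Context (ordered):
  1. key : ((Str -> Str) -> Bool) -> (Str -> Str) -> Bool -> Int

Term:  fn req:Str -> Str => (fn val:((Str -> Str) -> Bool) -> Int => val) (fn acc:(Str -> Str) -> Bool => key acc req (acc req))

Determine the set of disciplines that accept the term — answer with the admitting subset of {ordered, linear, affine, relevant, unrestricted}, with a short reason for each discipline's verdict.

admitted in: relevant, unrestricted
use counts: key ×1, req (bound) ×2, val (bound) ×1, acc (bound) ×2
left-to-right use order: val, key, acc, req, acc, req
typing: well-typed — term : (Str -> Str) -> ((Str -> Str) -> Bool) -> Int
ordered ✗ (needs contraction — req ×2, acc ×2)
linear ✗ (needs contraction — req ×2, acc ×2)
affine ✗ (needs contraction — req ×2, acc ×2)
relevant ✓ (key, req, val, acc: all used, weakening unneeded)
unrestricted ✓ (typability at (Str -> Str) -> ((Str -> Str) -> Bool) -> Int is all that's needed)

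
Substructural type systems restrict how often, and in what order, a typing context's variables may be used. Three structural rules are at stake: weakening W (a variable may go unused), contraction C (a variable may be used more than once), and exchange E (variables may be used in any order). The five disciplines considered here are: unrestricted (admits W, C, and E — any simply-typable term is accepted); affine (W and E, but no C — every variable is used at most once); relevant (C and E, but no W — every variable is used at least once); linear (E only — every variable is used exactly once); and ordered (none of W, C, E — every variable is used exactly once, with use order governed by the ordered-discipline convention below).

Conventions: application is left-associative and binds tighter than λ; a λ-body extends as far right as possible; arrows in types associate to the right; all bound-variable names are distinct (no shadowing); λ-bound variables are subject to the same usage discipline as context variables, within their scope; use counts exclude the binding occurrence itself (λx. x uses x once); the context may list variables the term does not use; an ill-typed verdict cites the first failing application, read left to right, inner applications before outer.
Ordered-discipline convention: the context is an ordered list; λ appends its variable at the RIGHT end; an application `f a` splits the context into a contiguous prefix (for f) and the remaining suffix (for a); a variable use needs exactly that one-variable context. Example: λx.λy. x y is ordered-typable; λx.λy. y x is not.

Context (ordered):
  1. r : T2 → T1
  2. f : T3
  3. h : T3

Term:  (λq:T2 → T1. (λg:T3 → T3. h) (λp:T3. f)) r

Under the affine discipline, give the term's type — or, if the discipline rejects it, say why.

term : T3
use counts: r ×1, f ×1, h ×1, q [bound] ×0, g [bound] ×0, p [bound] ×0
left-to-right use order: h, f, r
typing: ✓ — T3
all disciplines: ordered ✗, linear ✗, affine ✓, relevant ✗, unrestricted ✓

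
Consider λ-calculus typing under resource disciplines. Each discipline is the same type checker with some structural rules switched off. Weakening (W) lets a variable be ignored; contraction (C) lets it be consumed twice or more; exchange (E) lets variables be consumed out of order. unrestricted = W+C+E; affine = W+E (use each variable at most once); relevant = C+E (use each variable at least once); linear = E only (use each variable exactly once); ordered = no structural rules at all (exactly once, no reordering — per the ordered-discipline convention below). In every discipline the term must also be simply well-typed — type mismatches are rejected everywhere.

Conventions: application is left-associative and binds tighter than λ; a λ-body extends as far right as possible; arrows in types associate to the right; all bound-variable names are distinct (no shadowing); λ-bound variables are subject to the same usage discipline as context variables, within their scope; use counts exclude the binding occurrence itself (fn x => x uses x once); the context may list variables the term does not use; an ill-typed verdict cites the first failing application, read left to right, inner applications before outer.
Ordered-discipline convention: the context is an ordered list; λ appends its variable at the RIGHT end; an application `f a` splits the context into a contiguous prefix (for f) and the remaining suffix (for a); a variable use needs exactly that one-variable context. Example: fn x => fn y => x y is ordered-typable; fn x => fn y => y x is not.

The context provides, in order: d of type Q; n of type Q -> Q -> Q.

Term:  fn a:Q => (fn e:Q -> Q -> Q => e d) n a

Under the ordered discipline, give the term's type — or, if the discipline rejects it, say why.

not well-typed under ordered — no ordered split (uses run e, d, n, a)
counts: d: 1, n: 1, a (bound): 1, e (bound): 1
order of uses: e, d, n, a
typing: the term checks, with type Q -> Q
across the five disciplines: ordered ✗ | linear ✓ | affine ✓ | relevant ✓ | unrestricted ✓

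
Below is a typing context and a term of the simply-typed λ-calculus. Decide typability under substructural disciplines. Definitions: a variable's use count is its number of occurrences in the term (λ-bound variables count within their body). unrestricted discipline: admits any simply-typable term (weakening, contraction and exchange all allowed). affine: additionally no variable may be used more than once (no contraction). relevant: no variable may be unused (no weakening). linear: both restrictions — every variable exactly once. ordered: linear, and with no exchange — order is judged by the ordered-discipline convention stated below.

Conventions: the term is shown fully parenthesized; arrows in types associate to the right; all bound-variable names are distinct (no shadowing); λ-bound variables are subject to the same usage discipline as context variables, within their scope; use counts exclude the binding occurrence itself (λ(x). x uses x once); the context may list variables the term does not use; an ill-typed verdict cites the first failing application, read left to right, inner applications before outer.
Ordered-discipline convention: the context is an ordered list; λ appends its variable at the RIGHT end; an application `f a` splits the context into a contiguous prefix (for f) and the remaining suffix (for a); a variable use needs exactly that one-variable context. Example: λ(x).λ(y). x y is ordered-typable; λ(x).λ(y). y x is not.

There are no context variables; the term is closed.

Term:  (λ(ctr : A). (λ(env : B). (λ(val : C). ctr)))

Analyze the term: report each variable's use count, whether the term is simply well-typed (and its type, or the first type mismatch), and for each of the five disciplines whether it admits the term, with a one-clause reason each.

usage: ctr (λ-bound)=1; env (λ-bound)=0; val (λ-bound)=0
use order (left to right): ctr
typing: the term checks, with type A -> B -> C -> A
ordered: ✗ — needs weakening: env, val unused
linear: ✗ — needs weakening: env, val unused
affine: ✓ — none of ctr, env, val used more than once
relevant: ✗ — needs weakening: env, val unused
unrestricted: ✓ — type-checks (A -> B -> C -> A) and nothing is barred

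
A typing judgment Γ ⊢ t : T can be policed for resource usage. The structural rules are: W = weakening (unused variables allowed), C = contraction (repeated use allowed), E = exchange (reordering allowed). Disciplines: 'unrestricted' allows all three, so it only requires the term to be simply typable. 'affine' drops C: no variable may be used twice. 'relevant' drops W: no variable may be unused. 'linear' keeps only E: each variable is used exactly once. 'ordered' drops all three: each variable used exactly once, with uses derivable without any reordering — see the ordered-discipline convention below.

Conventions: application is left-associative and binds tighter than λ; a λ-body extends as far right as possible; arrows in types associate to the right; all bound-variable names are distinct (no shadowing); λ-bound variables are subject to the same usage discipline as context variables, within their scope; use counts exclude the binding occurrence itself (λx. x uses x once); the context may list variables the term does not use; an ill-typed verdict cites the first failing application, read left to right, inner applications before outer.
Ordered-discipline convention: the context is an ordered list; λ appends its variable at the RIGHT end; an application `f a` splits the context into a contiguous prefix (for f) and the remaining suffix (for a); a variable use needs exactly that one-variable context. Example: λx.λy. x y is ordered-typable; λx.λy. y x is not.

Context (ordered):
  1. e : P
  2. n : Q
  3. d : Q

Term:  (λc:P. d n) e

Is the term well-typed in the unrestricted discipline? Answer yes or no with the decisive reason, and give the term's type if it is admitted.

no — fails simple typing
counts: e: 1; n: 1; d: 1; c [bound]: 0
order of uses: d, n, e
typing: ill-typed: non-arrow in function slot: Q
summary: ordered ✗ | linear ✗ | affine ✗ | relevant ✗ | unrestricted ✗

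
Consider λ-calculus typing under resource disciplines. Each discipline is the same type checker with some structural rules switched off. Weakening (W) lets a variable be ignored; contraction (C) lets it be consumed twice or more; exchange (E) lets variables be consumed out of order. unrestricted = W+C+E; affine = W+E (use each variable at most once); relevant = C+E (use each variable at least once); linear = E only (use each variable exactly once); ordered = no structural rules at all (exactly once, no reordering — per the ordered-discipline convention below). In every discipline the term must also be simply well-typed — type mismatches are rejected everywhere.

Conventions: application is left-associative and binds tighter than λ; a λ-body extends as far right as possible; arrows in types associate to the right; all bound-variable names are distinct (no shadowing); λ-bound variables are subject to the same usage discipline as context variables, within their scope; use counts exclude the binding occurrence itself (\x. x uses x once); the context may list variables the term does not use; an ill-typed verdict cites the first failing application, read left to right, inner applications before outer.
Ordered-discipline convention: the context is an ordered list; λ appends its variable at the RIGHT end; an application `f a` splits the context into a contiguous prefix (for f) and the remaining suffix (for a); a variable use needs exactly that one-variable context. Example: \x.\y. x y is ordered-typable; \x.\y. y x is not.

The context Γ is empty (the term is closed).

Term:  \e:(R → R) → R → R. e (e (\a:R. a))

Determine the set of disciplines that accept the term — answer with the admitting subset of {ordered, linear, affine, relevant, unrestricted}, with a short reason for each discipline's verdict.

accepted by: relevant, unrestricted
use counts: e (λ-bound) ×2; a (λ-bound) ×1
uses in reading order: e, e, a
typing: ✓ — ((R → R) → R → R) → R → R
ordered: ✗ — uses contraction: e ×2
linear: ✗ — uses contraction: e ×2
affine: ✗ — uses contraction: e ×2
relevant: ✓ — e, a: all used, weakening unneeded
unrestricted: ✓ — well-typed at ((R → R) → R → R) → R → R; no restrictions here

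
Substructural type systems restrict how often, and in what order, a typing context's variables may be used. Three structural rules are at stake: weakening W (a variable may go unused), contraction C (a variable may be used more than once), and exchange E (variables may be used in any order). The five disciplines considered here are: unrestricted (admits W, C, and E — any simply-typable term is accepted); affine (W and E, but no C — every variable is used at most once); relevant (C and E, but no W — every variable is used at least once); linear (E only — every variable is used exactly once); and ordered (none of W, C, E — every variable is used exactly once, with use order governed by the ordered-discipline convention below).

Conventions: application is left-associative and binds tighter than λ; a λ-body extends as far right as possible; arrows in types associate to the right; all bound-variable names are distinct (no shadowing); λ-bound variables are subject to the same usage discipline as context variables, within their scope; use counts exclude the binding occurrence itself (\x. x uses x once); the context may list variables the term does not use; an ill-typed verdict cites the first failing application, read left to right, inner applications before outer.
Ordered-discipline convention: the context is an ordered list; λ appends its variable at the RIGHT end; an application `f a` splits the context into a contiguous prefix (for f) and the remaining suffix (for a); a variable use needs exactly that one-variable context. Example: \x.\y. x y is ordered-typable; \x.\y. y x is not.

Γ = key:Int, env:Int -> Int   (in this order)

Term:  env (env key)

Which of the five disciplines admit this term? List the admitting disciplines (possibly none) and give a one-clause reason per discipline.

admitting disciplines: relevant, unrestricted
usage: key=1; env=2
left-to-right use order: env, env, key
typing: well-typed at Int
ordered: ✗ — env ×2 used more than once (contraction)
linear: ✗ — env ×2 used more than once (contraction)
affine: ✗ — env ×2 used more than once (contraction)
relevant: ✓ — at least one use each (key, env)
unrestricted: ✓ — type-checks (Int) and nothing is barred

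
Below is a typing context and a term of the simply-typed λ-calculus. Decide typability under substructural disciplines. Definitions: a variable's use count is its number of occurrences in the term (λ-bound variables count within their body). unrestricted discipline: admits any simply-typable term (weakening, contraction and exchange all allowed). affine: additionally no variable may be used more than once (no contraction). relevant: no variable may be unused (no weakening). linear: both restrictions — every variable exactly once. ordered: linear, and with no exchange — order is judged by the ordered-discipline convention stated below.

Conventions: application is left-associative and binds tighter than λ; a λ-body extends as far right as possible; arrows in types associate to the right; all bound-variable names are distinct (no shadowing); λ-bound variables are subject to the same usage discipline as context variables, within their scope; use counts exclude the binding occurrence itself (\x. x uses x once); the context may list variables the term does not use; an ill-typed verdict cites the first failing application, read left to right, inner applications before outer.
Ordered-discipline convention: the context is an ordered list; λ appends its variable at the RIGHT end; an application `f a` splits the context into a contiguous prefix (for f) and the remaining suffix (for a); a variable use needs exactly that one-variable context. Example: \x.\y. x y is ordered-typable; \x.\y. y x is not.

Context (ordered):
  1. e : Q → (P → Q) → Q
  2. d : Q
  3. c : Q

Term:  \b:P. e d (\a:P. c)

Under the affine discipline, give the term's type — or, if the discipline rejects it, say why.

term : P → Q
use counts: e: 1; d: 1; c: 1; b (bound): 0; a (bound): 0
order of uses: e, d, c
typing: well-typed at P → Q
per-discipline verdicts: ordered ✗ · linear ✗ · affine ✓ · relevant ✗ · unrestricted ✓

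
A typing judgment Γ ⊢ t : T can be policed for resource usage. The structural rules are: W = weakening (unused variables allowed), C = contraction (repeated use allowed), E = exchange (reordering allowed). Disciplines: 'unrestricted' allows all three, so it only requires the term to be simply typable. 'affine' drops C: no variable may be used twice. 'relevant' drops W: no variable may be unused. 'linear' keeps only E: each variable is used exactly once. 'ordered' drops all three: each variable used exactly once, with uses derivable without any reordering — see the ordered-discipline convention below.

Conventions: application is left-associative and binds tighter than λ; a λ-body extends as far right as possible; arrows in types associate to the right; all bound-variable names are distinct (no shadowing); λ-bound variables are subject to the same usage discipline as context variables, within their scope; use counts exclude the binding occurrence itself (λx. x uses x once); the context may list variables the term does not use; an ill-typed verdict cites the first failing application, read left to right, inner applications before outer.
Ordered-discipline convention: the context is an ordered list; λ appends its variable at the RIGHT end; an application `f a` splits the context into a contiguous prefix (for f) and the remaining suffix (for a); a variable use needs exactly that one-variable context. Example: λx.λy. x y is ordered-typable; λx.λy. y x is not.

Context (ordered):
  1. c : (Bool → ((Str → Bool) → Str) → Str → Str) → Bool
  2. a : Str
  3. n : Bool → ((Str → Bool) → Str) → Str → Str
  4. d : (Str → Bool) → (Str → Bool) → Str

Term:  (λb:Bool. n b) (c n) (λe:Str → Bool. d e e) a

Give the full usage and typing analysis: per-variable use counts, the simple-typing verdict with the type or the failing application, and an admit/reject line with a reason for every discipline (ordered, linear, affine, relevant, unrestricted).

variable uses: c=1, a=1, n=2, d=1, b [bound]=1, e [bound]=2
order of uses: n, b, c, n, d, e, e, a
typing: ✓ — Str
ordered: ✗ — repeated use of n ×2, e ×2
linear: ✗ — repeated use of n ×2, e ×2
affine: ✗ — repeated use of n ×2, e ×2
relevant: ✓ — none of c, a, n, d, b, e goes unused
unrestricted: ✓ — typability at Str is all that's needed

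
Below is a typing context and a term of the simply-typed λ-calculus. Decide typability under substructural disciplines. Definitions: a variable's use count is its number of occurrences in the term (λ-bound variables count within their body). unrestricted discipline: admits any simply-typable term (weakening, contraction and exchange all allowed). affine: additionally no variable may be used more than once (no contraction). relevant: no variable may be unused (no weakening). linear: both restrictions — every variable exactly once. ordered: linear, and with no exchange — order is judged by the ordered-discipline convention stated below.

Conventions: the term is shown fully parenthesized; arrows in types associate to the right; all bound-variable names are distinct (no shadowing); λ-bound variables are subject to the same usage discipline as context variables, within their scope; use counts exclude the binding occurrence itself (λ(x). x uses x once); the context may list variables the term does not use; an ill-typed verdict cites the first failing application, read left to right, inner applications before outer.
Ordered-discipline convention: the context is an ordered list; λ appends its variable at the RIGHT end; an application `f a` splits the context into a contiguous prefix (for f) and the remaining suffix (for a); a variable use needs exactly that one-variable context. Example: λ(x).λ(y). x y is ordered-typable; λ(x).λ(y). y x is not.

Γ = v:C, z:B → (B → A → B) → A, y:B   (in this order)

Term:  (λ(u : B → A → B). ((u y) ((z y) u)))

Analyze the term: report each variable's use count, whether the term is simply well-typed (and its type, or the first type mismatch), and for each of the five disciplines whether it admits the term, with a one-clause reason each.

counts: v ×0; z ×1; y ×2; u (λ-bound) ×2
use order (left to right): u, y, z, y, u
typing: the term checks, with type (B → A → B) → B
ordered: ✗, y ×2, u ×2 used more than once (contraction); v never used (weakening)
linear: ✗, y ×2, u ×2 used more than once (contraction); v never used (weakening)
affine: ✗, y ×2, u ×2 used more than once (contraction)
relevant: ✗, v never used (weakening)
unrestricted: ✓, well-typed at (B → A → B) → B; no restrictions here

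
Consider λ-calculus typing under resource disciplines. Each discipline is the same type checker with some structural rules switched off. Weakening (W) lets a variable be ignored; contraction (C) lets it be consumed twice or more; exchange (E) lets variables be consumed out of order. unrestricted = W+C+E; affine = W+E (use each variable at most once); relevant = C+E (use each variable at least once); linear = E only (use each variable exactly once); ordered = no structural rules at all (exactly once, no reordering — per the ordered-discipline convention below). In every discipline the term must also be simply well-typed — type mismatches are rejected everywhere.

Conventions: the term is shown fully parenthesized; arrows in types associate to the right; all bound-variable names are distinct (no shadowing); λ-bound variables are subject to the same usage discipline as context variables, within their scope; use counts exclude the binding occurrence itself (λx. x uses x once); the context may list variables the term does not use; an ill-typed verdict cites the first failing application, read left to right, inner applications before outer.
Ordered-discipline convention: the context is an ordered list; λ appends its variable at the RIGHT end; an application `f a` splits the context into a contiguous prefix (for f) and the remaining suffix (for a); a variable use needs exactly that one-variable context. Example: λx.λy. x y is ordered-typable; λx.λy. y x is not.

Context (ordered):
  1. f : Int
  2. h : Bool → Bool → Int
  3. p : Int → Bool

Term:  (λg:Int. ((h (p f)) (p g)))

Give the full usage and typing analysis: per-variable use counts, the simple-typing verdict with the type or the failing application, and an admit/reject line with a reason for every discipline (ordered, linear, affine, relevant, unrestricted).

variable uses: f ×1, h ×1, p ×2, g (bound) ×1
left-to-right use order: h, p, f, p, g
typing: the term checks, with type Int → Int
ordered ✗ (needs contraction — p ×2)
linear ✗ (needs contraction — p ×2)
affine ✗ (needs contraction — p ×2)
relevant ✓ (every one of f, h, p, g appears)
unrestricted ✓ (well-typed at Int → Int; no restrictions here)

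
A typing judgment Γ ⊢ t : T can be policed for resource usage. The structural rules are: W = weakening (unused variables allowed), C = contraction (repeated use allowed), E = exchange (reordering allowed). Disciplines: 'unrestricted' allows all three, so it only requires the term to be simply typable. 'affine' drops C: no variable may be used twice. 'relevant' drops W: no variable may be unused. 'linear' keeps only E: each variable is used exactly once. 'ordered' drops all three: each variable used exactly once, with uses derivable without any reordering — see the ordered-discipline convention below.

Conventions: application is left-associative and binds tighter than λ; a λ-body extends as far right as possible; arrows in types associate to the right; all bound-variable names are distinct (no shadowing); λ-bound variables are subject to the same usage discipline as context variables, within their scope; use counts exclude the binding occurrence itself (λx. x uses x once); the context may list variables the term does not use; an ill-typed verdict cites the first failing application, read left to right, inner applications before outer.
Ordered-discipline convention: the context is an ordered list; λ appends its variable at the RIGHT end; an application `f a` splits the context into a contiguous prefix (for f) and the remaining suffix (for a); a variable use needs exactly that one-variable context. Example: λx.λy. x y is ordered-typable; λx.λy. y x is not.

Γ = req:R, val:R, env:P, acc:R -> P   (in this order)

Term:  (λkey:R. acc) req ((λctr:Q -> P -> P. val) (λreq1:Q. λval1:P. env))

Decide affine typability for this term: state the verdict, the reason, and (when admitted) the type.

yes — no duplicate uses among req, val, env, acc, key, ctr, req1, val1; term : P
variable uses: req: 1; val: 1; env: 1; acc: 1; key (bound): 0; ctr (bound): 0; req1 (bound): 0; val1 (bound): 0
order of uses: acc, req, val, env
typing: well-typed — term : P
across the five disciplines: ordered ✗; linear ✗; affine ✓; relevant ✗; unrestricted ✓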